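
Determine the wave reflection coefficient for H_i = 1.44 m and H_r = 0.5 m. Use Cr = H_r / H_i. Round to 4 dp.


Cr = H_r / H_i
Cr = 0.5 / 1.44
Cr = 0.3472

0.3472


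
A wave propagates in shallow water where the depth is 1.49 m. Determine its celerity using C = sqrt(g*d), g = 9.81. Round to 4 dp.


Using the shallow-water approximation:
C = sqrt(g * d) = sqrt(9.81 * 1.49)
C = sqrt(14.6169)
C = 3.8232 m/s

3.8232


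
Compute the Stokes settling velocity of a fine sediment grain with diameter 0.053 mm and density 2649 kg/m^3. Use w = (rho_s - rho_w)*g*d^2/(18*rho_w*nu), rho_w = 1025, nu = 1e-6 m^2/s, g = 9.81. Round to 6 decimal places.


w = (rho_s - rho_w) * g * d^2 / (18 * rho_w * nu)
d = 0.053 mm = 0.000053 m
rho_s - rho_w = 2649 - 1025 = 1624
Numerator = 1624 * 9.81 * (0.000053)^2 = 0.000044751415
Denominator = 18 * 1025 * 1e-6 = 0.018450
w = 0.002426 m/s

0.002426


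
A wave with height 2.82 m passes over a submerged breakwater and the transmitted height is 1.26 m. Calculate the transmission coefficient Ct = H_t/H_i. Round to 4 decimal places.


Ct = H_t / H_i
Ct = 1.26 / 2.82
Ct = 0.4468

0.4468


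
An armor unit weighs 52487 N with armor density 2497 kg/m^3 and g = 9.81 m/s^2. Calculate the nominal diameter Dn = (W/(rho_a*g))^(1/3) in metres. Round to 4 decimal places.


V = W / (rho_a * g)
V = 52487 / (2497 * 9.81)
V = 52487 / 24495.57
V = 2.142714 m^3
Dn = V^(1/3) = 2.142714^(1/3)
Dn = 1.2892 m

1.2892


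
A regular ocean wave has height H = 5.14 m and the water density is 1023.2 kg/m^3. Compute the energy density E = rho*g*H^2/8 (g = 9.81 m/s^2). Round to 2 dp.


E = (1/8) * rho * g * H^2
E = (1/8) * 1023.2 * 9.81 * 5.14^2
E = 0.125 * 1023.2 * 9.81 * 26.4196
E = 33148.65 J/m^2

33148.65


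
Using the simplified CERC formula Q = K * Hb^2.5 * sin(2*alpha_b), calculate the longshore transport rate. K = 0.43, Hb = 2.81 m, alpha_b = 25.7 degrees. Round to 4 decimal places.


Q = K * Hb^2.5 * sin(2 * alpha_b)
Hb^2.5 = 2.81^2.5 = 13.236276
sin(2 * 25.7) = sin(51.4) = 0.781520
Q = 0.43 * 13.236276 * 0.781520
Q = 4.4481 m^3/s

4.4481


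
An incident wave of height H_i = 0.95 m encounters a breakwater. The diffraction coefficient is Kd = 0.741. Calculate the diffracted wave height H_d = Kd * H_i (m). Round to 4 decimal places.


H_d = Kd * H_i
H_d = 0.741 * 0.95
H_d = 0.7040 m

0.7040


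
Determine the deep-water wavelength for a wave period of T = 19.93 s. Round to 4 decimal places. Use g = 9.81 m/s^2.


L0 = g * T^2 / (2 * pi)
L0 = 9.81 * 19.93^2 / (2 * pi)
L0 = 9.81 * 397.2049 / 6.28319
L0 = 3896.5801 / 6.28319
L0 = 620.1600 m

620.1600


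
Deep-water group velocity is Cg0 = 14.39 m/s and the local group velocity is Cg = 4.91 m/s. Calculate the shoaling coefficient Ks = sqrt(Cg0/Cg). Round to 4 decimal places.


Ks = sqrt(Cg0 / Cg)
Ks = sqrt(14.39 / 4.91)
Ks = sqrt(2.9308)
Ks = 1.7119

1.7119


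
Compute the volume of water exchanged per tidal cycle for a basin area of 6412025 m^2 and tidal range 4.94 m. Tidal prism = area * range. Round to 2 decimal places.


Tidal prism = Area * Tidal range
P = 6412025 * 4.94
P = 31675403.50 m^3

31675403.50


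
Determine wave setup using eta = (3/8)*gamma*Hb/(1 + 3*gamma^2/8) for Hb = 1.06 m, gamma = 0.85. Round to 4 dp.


eta = (3/8) * gamma * Hb / (1 + 3*gamma^2/8)
Numerator = (3/8) * 0.85 * 1.06 = 0.337875
Denominator = 1 + 3*0.85^2/8 = 1 + 0.270938 = 1.270938
eta = 0.337875 / 1.270938
eta = 0.2658 m

0.2658


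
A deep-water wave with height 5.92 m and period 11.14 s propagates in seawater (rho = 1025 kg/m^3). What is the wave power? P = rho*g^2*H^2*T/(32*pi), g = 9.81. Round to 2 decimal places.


P = rho * g^2 * H^2 * T / (32 * pi)
P = 1025 * 9.81^2 * 5.92^2 * 11.14 / (32 * pi)
P = 1025 * 96.2361 * 35.0464 * 11.14 / 100.53096
P = 383081.02 W/m

383081.02


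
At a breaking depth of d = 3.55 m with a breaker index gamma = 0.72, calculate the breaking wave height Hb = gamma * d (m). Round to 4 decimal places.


Hb = gamma * d
Hb = 0.72 * 3.55
Hb = 2.5560 m

2.5560


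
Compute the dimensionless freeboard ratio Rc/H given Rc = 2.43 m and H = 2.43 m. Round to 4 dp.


Relative freeboard = Rc / H
= 2.43 / 2.43
= 1.0000

1.0000


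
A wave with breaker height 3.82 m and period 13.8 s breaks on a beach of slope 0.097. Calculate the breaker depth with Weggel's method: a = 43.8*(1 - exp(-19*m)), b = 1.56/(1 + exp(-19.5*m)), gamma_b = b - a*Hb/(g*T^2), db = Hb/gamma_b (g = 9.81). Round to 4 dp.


a = 43.8 * (1 - exp(-19 * m))
exp(-19 * 0.097) = exp(-1.8430) = 0.158342
a = 43.8 * (1 - 0.158342) = 36.864634
b = 1.56 / (1 + exp(-19.5 * m))
exp(-19.5 * 0.097) = exp(-1.8915) = 0.150845
b = 1.56 / (1 + 0.150845) = 1.355525
Hb / (g * T^2) = 3.82 / (9.81 * 13.8^2) = 3.82 / 1868.2164 = 0.00204473
gamma_b = b - a * Hb/(g*T^2) = 1.355525 - 36.864634 * 0.00204473 = 1.280147
db = Hb / gamma_b = 3.82 / 1.280147
db = 2.9840 m

2.9840


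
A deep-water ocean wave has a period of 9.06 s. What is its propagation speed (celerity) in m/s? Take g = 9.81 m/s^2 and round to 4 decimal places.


We use the deep-water celerity formula:
C = g * T / (2 * pi)
C = 9.81 * 9.06 / (2 * 3.14159...)
C = 88.878600 / 6.283185
C = 14.1455 m/s

14.1455


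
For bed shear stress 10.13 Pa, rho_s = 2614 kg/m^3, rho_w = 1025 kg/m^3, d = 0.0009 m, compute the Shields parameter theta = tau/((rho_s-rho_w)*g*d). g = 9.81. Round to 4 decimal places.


theta = tau / ((rho_s - rho_w) * g * d)
rho_s - rho_w = 2614 - 1025 = 1589
Denominator = 1589 * 9.81 * 0.0009 = 14.029281
theta = 10.13 / 14.029281
theta = 0.7221

0.7221


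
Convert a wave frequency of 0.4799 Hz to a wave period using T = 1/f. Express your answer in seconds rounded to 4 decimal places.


T = 1 / f
T = 1 / 0.4799
T = 2.0838 s

2.0838


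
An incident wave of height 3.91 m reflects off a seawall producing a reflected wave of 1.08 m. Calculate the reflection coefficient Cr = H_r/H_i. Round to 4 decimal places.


Cr = H_r / H_i
Cr = 1.08 / 3.91
Cr = 0.2762

0.2762


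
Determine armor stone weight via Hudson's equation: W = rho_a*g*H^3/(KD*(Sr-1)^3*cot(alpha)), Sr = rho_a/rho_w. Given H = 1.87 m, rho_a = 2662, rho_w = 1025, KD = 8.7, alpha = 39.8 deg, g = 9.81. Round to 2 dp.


Sr = rho_a / rho_w = 2662 / 1025 = 2.597073
(Sr - 1) = 1.597073
(Sr - 1)^3 = 4.073563
cot(39.8) = 1 / tan(39.8) = 1 / 0.833169 = 1.200237
Numerator = 2662 * 9.81 * 1.87^3 = 170766.1858
Denominator = 8.7 * 4.073563 * 1.200237 = 42.536407
W = 170766.1858 / 42.536407
W = 4014.59 N

4014.59


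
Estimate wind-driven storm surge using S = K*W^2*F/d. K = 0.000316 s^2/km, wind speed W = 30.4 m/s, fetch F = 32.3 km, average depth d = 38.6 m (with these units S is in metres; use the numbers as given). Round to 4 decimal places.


S = K * W^2 * F / d
W^2 = 30.4^2 = 924.16
S = 0.000316 * 924.16 * 32.3 / 38.6
Numerator = 0.000316 * 924.16 * 32.3 = 9.432716
S = 9.432716 / 38.6 = 0.2444 m

0.2444


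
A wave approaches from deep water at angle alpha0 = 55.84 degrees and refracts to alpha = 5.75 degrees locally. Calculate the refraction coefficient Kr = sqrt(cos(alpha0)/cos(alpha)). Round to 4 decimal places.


Kr = sqrt(cos(alpha0) / cos(alpha))
cos(55.84) = 0.561506
cos(5.75) = 0.994969
Kr = sqrt(0.561506 / 0.994969)
Kr = sqrt(0.564345)
Kr = 0.7512

0.7512


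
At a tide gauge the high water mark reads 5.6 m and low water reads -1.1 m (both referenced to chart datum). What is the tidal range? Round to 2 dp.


Tidal range = High water - Low water
Tidal range = 5.6 - (-1.1)
Tidal range = 6.70 m

6.70


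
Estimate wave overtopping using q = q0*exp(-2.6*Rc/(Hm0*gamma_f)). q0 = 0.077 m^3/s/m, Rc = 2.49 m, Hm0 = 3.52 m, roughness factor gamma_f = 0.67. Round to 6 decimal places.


q = q0 * exp(-2.6 * Rc / (Hm0 * gamma_f))
Exponent = -2.6 * 2.49 / (3.52 * 0.67)
= -2.6 * 2.49 / 2.3584
= -2.745081
exp(-2.745081) = 0.064243
q = 0.077 * 0.064243
q = 0.004947 m^3/s/m

0.004947


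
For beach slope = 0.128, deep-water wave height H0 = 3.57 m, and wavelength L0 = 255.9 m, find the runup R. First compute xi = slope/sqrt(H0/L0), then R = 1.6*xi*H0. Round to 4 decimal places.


xi = slope / sqrt(H0/L0)
H0/L0 = 3.57/255.9 = 0.013951
sqrt(0.013951) = 0.118113
xi = 0.128 / 0.118113 = 1.083705
R = 1.6 * xi * H0 = 1.6 * 1.083705 * 3.57
R = 6.1901 m

6.1901


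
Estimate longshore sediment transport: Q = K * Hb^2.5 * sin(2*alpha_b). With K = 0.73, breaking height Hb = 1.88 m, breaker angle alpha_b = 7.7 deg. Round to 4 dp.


Q = K * Hb^2.5 * sin(2 * alpha_b)
Hb^2.5 = 1.88^2.5 = 4.846125
sin(2 * 7.7) = sin(15.4) = 0.265556
Q = 0.73 * 4.846125 * 0.265556
Q = 0.9395 m^3/s

0.9395


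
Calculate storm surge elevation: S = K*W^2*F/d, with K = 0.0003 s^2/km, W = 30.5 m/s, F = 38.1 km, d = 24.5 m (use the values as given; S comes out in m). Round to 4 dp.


S = K * W^2 * F / d
W^2 = 30.5^2 = 930.25
S = 0.0003 * 930.25 * 38.1 / 24.5
Numerator = 0.0003 * 930.25 * 38.1 = 10.632757
S = 10.632757 / 24.5 = 0.4340 m

0.4340


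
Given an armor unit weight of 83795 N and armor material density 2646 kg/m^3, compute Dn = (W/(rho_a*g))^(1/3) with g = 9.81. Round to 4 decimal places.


V = W / (rho_a * g)
V = 83795 / (2646 * 9.81)
V = 83795 / 25957.26
V = 3.228191 m^3
Dn = V^(1/3) = 3.228191^(1/3)
Dn = 1.4779 m

1.4779


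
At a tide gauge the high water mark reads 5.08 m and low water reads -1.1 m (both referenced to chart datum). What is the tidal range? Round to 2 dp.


Tidal range = High water - Low water
Tidal range = 5.08 - (-1.1)
Tidal range = 6.18 m

6.18


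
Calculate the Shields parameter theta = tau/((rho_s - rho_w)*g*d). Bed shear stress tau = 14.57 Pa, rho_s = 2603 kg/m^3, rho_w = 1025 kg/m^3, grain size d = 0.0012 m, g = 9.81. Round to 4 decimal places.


theta = tau / ((rho_s - rho_w) * g * d)
rho_s - rho_w = 2603 - 1025 = 1578
Denominator = 1578 * 9.81 * 0.0012 = 18.576216
theta = 14.57 / 18.576216
theta = 0.7843

0.7843


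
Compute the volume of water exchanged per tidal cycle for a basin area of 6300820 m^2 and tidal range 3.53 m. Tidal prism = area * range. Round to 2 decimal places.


Tidal prism = Area * Tidal range
P = 6300820 * 3.53
P = 22241894.60 m^3

22241894.60


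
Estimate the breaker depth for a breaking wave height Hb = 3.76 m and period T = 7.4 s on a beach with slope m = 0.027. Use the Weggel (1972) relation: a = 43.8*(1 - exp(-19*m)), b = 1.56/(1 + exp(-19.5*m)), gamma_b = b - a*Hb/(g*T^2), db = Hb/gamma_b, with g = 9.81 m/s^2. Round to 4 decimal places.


a = 43.8 * (1 - exp(-19 * m))
exp(-19 * 0.027) = exp(-0.5130) = 0.598697
a = 43.8 * (1 - 0.598697) = 17.577081
b = 1.56 / (1 + exp(-19.5 * m))
exp(-19.5 * 0.027) = exp(-0.5265) = 0.590669
b = 1.56 / (1 + 0.590669) = 0.980720
Hb / (g * T^2) = 3.76 / (9.81 * 7.4^2) = 3.76 / 537.1956 = 0.00699931
gamma_b = b - a * Hb/(g*T^2) = 0.980720 - 17.577081 * 0.00699931 = 0.857692
db = Hb / gamma_b = 3.76 / 0.857692
db = 4.3839 m

4.3839


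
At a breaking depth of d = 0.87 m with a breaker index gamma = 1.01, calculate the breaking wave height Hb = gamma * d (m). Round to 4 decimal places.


Hb = gamma * d
Hb = 1.01 * 0.87
Hb = 0.8787 m

0.8787


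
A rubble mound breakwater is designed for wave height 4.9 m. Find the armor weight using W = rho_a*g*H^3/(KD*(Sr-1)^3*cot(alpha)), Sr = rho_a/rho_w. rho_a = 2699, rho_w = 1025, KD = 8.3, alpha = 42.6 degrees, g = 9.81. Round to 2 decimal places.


Sr = rho_a / rho_w = 2699 / 1025 = 2.633171
(Sr - 1) = 1.633171
(Sr - 1)^3 = 4.356069
cot(42.6) = 1 / tan(42.6) = 1 / 0.919547 = 1.087492
Numerator = 2699 * 9.81 * 4.9^3 = 3115014.9263
Denominator = 8.3 * 4.356069 * 1.087492 = 39.318674
W = 3115014.9263 / 39.318674
W = 79224.82 N

79224.82


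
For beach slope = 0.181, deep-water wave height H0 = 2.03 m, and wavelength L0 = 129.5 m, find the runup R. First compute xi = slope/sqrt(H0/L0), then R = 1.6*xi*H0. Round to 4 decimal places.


xi = slope / sqrt(H0/L0)
H0/L0 = 2.03/129.5 = 0.015676
sqrt(0.015676) = 0.125203
xi = 0.181 / 0.125203 = 1.445658
R = 1.6 * xi * H0 = 1.6 * 1.445658 * 2.03
R = 4.6955 m

4.6955


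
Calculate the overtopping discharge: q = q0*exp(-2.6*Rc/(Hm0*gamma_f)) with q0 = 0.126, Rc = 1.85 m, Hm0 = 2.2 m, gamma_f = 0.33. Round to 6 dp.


q = q0 * exp(-2.6 * Rc / (Hm0 * gamma_f))
Exponent = -2.6 * 1.85 / (2.2 * 0.33)
= -2.6 * 1.85 / 0.7260
= -6.625344
exp(-6.625344) = 0.001326
q = 0.126 * 0.001326
q = 0.000167 m^3/s/m

0.000167


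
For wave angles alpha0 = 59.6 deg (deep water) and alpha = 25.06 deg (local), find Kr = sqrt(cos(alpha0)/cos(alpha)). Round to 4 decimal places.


Kr = sqrt(cos(alpha0) / cos(alpha))
cos(59.6) = 0.506034
cos(25.06) = 0.905865
Kr = sqrt(0.506034 / 0.905865)
Kr = sqrt(0.558620)
Kr = 0.7474

0.7474


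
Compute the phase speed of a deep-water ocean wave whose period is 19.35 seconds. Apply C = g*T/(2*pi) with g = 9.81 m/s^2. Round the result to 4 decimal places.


We use the deep-water celerity formula:
C = g * T / (2 * pi)
C = 9.81 * 19.35 / (2 * 3.14159...)
C = 189.823500 / 6.283185
C = 30.2113 m/s

30.2113


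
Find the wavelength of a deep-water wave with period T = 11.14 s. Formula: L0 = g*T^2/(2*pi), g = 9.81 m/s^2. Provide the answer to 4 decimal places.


L0 = g * T^2 / (2 * pi)
L0 = 9.81 * 11.14^2 / (2 * pi)
L0 = 9.81 * 124.0996 / 6.28319
L0 = 1217.4171 / 6.28319
L0 = 193.7579 m

193.7579


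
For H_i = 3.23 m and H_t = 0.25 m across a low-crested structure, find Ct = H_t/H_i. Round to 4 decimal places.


Ct = H_t / H_i
Ct = 0.25 / 3.23
Ct = 0.0774

0.0774


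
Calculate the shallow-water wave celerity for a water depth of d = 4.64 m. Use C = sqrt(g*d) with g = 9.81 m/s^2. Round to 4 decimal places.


Using the shallow-water approximation:
C = sqrt(g * d) = sqrt(9.81 * 4.64)
C = sqrt(45.5184)
C = 6.7467 m/s

6.7467


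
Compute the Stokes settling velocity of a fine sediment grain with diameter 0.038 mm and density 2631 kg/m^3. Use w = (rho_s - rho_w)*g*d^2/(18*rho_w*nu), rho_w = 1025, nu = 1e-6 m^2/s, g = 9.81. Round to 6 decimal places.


w = (rho_s - rho_w) * g * d^2 / (18 * rho_w * nu)
d = 0.038 mm = 0.000038 m
rho_s - rho_w = 2631 - 1025 = 1606
Numerator = 1606 * 9.81 * (0.000038)^2 = 0.000022750018
Denominator = 18 * 1025 * 1e-6 = 0.018450
w = 0.001233 m/s

0.001233


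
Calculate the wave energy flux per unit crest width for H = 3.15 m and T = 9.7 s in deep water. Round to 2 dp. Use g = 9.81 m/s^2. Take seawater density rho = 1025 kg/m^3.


P = rho * g^2 * H^2 * T / (32 * pi)
P = 1025 * 9.81^2 * 3.15^2 * 9.7 / (32 * pi)
P = 1025 * 96.2361 * 9.9225 * 9.7 / 100.53096
P = 94439.76 W/m

94439.76


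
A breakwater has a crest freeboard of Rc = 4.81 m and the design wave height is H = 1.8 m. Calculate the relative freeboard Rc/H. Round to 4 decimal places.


Relative freeboard = Rc / H
= 4.81 / 1.8
= 2.6722

2.6722


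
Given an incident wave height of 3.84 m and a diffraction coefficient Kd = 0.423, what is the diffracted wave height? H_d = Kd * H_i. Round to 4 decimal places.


H_d = Kd * H_i
H_d = 0.423 * 3.84
H_d = 1.6243 m

1.6243


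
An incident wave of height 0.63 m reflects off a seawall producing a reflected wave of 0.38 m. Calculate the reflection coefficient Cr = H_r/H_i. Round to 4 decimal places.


Cr = H_r / H_i
Cr = 0.38 / 0.63
Cr = 0.6032

0.6032


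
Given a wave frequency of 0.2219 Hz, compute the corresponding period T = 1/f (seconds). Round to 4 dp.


T = 1 / f
T = 1 / 0.2219
T = 4.5065 s

4.5065


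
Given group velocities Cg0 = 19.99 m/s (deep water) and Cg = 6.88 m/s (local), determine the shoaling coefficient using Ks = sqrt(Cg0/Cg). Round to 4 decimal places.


Ks = sqrt(Cg0 / Cg)
Ks = sqrt(19.99 / 6.88)
Ks = sqrt(2.9055)
Ks = 1.7046

1.7046


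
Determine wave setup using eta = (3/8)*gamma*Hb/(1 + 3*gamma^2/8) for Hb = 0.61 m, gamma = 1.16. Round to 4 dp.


eta = (3/8) * gamma * Hb / (1 + 3*gamma^2/8)
Numerator = (3/8) * 1.16 * 0.61 = 0.265350
Denominator = 1 + 3*1.16^2/8 = 1 + 0.504600 = 1.504600
eta = 0.265350 / 1.504600
eta = 0.1764 m

0.1764


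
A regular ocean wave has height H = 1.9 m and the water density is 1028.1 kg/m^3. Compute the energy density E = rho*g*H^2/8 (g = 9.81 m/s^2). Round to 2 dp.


E = (1/8) * rho * g * H^2
E = (1/8) * 1028.1 * 9.81 * 1.9^2
E = 0.125 * 1028.1 * 9.81 * 3.6100
E = 4551.15 J/m^2

4551.15


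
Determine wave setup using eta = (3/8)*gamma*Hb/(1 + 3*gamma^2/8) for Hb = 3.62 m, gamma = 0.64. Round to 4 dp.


eta = (3/8) * gamma * Hb / (1 + 3*gamma^2/8)
Numerator = (3/8) * 0.64 * 3.62 = 0.868800
Denominator = 1 + 3*0.64^2/8 = 1 + 0.153600 = 1.153600
eta = 0.868800 / 1.153600
eta = 0.7531 m

0.7531


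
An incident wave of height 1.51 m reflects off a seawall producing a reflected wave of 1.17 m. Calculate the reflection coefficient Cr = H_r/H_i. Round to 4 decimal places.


Cr = H_r / H_i
Cr = 1.17 / 1.51
Cr = 0.7748

0.7748


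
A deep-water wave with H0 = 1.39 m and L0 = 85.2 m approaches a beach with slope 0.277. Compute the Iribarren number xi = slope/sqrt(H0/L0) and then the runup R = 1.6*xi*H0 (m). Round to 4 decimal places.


xi = slope / sqrt(H0/L0)
H0/L0 = 1.39/85.2 = 0.016315
sqrt(0.016315) = 0.127728
xi = 0.277 / 0.127728 = 2.168663
R = 1.6 * xi * H0 = 1.6 * 2.168663 * 1.39
R = 4.8231 m

4.8231


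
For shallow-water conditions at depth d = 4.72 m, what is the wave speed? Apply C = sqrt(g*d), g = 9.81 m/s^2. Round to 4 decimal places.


Using the shallow-water approximation:
C = sqrt(g * d) = sqrt(9.81 * 4.72)
C = sqrt(46.3032)
C = 6.8046 m/s

6.8046


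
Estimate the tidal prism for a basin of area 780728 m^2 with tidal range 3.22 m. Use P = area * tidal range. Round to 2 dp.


Tidal prism = Area * Tidal range
P = 780728 * 3.22
P = 2513944.16 m^3

2513944.16


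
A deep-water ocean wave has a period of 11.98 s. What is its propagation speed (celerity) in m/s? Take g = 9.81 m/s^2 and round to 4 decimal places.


We use the deep-water celerity formula:
C = g * T / (2 * pi)
C = 9.81 * 11.98 / (2 * 3.14159...)
C = 117.523800 / 6.283185
C = 18.7045 m/s

18.7045


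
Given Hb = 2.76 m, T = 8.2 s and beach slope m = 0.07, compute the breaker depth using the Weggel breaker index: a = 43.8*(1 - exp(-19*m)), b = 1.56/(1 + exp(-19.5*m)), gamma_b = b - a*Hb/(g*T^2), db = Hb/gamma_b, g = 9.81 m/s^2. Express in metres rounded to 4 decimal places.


a = 43.8 * (1 - exp(-19 * m))
exp(-19 * 0.07) = exp(-1.3300) = 0.264477
a = 43.8 * (1 - 0.264477) = 32.215896
b = 1.56 / (1 + exp(-19.5 * m))
exp(-19.5 * 0.07) = exp(-1.3650) = 0.255381
b = 1.56 / (1 + 0.255381) = 1.242651
Hb / (g * T^2) = 2.76 / (9.81 * 8.2^2) = 2.76 / 659.6244 = 0.00418420
gamma_b = b - a * Hb/(g*T^2) = 1.242651 - 32.215896 * 0.00418420 = 1.107853
db = Hb / gamma_b = 2.76 / 1.107853
db = 2.4913 m

2.4913


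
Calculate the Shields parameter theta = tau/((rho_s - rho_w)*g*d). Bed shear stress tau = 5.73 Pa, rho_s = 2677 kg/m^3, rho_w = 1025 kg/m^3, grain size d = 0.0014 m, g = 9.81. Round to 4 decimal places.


theta = tau / ((rho_s - rho_w) * g * d)
rho_s - rho_w = 2677 - 1025 = 1652
Denominator = 1652 * 9.81 * 0.0014 = 22.688568
theta = 5.73 / 22.688568
theta = 0.2526

0.2526


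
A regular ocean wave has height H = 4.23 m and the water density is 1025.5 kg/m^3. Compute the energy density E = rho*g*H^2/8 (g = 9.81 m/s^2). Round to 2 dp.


E = (1/8) * rho * g * H^2
E = (1/8) * 1025.5 * 9.81 * 4.23^2
E = 0.125 * 1025.5 * 9.81 * 17.8929
E = 22500.67 J/m^2

22500.67


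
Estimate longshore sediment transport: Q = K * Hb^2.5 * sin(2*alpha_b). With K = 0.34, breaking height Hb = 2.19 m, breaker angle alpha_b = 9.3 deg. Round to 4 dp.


Q = K * Hb^2.5 * sin(2 * alpha_b)
Hb^2.5 = 2.19^2.5 = 7.097580
sin(2 * 9.3) = sin(18.6) = 0.318959
Q = 0.34 * 7.097580 * 0.318959
Q = 0.7697 m^3/s

0.7697


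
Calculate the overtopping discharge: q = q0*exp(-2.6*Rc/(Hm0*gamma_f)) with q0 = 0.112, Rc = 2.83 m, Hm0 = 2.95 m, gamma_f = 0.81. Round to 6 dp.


q = q0 * exp(-2.6 * Rc / (Hm0 * gamma_f))
Exponent = -2.6 * 2.83 / (2.95 * 0.81)
= -2.6 * 2.83 / 2.3895
= -3.079305
exp(-3.079305) = 0.045991
q = 0.112 * 0.045991
q = 0.005151 m^3/s/m

0.005151


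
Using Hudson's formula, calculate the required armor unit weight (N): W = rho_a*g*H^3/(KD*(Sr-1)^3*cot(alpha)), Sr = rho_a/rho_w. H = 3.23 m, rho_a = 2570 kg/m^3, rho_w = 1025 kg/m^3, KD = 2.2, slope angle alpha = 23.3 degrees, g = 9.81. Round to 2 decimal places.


Sr = rho_a / rho_w = 2570 / 1025 = 2.507317
(Sr - 1) = 1.507317
(Sr - 1)^3 = 3.424632
cot(23.3) = 1 / tan(23.3) = 1 / 0.430668 = 2.321974
Numerator = 2570 * 9.81 * 3.23^3 = 849590.5981
Denominator = 2.2 * 3.424632 * 2.321974 = 17.494192
W = 849590.5981 / 17.494192
W = 48564.15 N

48564.15


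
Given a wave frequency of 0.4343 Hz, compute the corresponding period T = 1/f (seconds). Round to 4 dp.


T = 1 / f
T = 1 / 0.4343
T = 2.3026 s

2.3026


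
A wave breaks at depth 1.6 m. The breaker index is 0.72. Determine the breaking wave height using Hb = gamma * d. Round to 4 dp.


Hb = gamma * d
Hb = 0.72 * 1.6
Hb = 1.1520 m

1.1520


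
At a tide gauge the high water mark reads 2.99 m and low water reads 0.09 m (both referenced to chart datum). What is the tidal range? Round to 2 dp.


Tidal range = High water - Low water
Tidal range = 2.99 - (0.09)
Tidal range = 2.90 m

2.90


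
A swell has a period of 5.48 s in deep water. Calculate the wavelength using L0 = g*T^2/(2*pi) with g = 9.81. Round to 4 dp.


L0 = g * T^2 / (2 * pi)
L0 = 9.81 * 5.48^2 / (2 * pi)
L0 = 9.81 * 30.0304 / 6.28319
L0 = 294.5982 / 6.28319
L0 = 46.8868 m

46.8868


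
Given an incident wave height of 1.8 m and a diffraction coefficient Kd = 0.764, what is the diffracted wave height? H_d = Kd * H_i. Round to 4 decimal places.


H_d = Kd * H_i
H_d = 0.764 * 1.8
H_d = 1.3752 m

1.3752


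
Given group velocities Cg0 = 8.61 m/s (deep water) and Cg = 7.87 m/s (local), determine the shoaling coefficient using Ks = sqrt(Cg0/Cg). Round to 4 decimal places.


Ks = sqrt(Cg0 / Cg)
Ks = sqrt(8.61 / 7.87)
Ks = sqrt(1.0940)
Ks = 1.0460

1.0460


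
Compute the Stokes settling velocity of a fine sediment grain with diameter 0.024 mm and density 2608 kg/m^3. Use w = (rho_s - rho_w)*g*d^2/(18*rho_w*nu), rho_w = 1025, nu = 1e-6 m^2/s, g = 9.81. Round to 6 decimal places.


w = (rho_s - rho_w) * g * d^2 / (18 * rho_w * nu)
d = 0.024 mm = 0.000024 m
rho_s - rho_w = 2608 - 1025 = 1583
Numerator = 1583 * 9.81 * (0.000024)^2 = 0.000008944836
Denominator = 18 * 1025 * 1e-6 = 0.018450
w = 0.000485 m/s

0.000485


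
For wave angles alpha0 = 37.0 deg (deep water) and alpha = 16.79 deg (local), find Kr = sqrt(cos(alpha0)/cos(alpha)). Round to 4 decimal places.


Kr = sqrt(cos(alpha0) / cos(alpha))
cos(37.0) = 0.798636
cos(16.79) = 0.957370
Kr = sqrt(0.798636 / 0.957370)
Kr = sqrt(0.834197)
Kr = 0.9133

0.9133


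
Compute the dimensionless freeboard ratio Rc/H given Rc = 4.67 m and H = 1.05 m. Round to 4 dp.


Relative freeboard = Rc / H
= 4.67 / 1.05
= 4.4476

4.4476


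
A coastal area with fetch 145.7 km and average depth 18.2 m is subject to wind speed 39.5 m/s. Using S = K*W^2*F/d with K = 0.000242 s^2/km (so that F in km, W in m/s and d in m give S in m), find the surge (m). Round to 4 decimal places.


S = K * W^2 * F / d
W^2 = 39.5^2 = 1560.25
S = 0.000242 * 1560.25 * 145.7 / 18.2
Numerator = 0.000242 * 1560.25 * 145.7 = 55.013479
S = 55.013479 / 18.2 = 3.0227 m

3.0227


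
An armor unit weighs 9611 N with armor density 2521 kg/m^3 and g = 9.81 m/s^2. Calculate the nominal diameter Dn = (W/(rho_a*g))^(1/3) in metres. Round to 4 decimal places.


V = W / (rho_a * g)
V = 9611 / (2521 * 9.81)
V = 9611 / 24731.01
V = 0.388621 m^3
Dn = V^(1/3) = 0.388621^(1/3)
Dn = 0.7298 m

0.7298


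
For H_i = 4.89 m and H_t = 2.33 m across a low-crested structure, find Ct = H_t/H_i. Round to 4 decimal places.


Ct = H_t / H_i
Ct = 2.33 / 4.89
Ct = 0.4765

0.4765


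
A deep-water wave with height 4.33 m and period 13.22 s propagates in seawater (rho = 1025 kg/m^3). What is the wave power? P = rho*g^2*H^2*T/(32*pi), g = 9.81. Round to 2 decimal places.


P = rho * g^2 * H^2 * T / (32 * pi)
P = 1025 * 9.81^2 * 4.33^2 * 13.22 / (32 * pi)
P = 1025 * 96.2361 * 18.7489 * 13.22 / 100.53096
P = 243203.20 W/m

243203.20


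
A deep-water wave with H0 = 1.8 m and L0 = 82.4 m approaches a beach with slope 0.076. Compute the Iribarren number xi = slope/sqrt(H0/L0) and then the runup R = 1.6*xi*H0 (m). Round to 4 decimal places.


xi = slope / sqrt(H0/L0)
H0/L0 = 1.8/82.4 = 0.021845
sqrt(0.021845) = 0.147799
xi = 0.076 / 0.147799 = 0.514211
R = 1.6 * xi * H0 = 1.6 * 0.514211 * 1.8
R = 1.4809 m

1.4809


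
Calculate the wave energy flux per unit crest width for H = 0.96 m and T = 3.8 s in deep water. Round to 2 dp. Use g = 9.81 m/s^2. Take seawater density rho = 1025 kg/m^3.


P = rho * g^2 * H^2 * T / (32 * pi)
P = 1025 * 9.81^2 * 0.96^2 * 3.8 / (32 * pi)
P = 1025 * 96.2361 * 0.9216 * 3.8 / 100.53096
P = 3436.28 W/m

3436.28


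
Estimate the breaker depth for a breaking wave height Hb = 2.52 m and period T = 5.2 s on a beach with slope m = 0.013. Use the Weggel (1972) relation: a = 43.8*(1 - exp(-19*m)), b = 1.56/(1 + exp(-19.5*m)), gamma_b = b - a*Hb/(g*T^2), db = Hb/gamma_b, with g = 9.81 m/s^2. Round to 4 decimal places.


a = 43.8 * (1 - exp(-19 * m))
exp(-19 * 0.013) = exp(-0.2470) = 0.781141
a = 43.8 * (1 - 0.781141) = 9.586038
b = 1.56 / (1 + exp(-19.5 * m))
exp(-19.5 * 0.013) = exp(-0.2535) = 0.776080
b = 1.56 / (1 + 0.776080) = 0.878339
Hb / (g * T^2) = 2.52 / (9.81 * 5.2^2) = 2.52 / 265.2624 = 0.00950003
gamma_b = b - a * Hb/(g*T^2) = 0.878339 - 9.586038 * 0.00950003 = 0.787271
db = Hb / gamma_b = 2.52 / 0.787271
db = 3.2009 m

3.2009


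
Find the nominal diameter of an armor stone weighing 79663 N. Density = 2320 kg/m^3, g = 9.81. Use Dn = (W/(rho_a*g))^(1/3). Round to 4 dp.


V = W / (rho_a * g)
V = 79663 / (2320 * 9.81)
V = 79663 / 22759.20
V = 3.500255 m^3
Dn = V^(1/3) = 3.500255^(1/3)
Dn = 1.5183 m

1.5183


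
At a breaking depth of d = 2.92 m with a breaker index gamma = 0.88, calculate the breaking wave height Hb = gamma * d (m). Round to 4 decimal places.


Hb = gamma * d
Hb = 0.88 * 2.92
Hb = 2.5696 m

2.5696


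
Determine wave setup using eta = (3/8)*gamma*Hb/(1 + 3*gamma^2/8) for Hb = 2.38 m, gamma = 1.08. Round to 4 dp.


eta = (3/8) * gamma * Hb / (1 + 3*gamma^2/8)
Numerator = (3/8) * 1.08 * 2.38 = 0.963900
Denominator = 1 + 3*1.08^2/8 = 1 + 0.437400 = 1.437400
eta = 0.963900 / 1.437400
eta = 0.6706 m

0.6706


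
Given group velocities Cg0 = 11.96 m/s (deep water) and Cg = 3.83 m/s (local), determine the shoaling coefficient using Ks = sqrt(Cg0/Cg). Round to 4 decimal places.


Ks = sqrt(Cg0 / Cg)
Ks = sqrt(11.96 / 3.83)
Ks = sqrt(3.1227)
Ks = 1.7671

1.7671


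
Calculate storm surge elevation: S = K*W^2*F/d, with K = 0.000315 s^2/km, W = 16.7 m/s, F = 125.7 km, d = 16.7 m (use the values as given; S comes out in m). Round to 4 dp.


S = K * W^2 * F / d
W^2 = 16.7^2 = 278.89
S = 0.000315 * 278.89 * 125.7 / 16.7
Numerator = 0.000315 * 278.89 * 125.7 = 11.042789
S = 11.042789 / 16.7 = 0.6612 m

0.6612


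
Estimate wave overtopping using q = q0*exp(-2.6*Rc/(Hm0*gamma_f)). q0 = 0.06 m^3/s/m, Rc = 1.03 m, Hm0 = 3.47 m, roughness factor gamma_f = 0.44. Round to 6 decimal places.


q = q0 * exp(-2.6 * Rc / (Hm0 * gamma_f))
Exponent = -2.6 * 1.03 / (3.47 * 0.44)
= -2.6 * 1.03 / 1.5268
= -1.753995
exp(-1.753995) = 0.173081
q = 0.06 * 0.173081
q = 0.010385 m^3/s/m

0.010385


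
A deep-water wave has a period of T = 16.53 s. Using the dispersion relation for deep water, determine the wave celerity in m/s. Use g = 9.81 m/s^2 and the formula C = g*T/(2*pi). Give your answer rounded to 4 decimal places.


We use the deep-water celerity formula:
C = g * T / (2 * pi)
C = 9.81 * 16.53 / (2 * 3.14159...)
C = 162.159300 / 6.283185
C = 25.8085 m/s

25.8085


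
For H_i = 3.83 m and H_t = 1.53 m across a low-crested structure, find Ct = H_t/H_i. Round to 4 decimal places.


Ct = H_t / H_i
Ct = 1.53 / 3.83
Ct = 0.3995

0.3995


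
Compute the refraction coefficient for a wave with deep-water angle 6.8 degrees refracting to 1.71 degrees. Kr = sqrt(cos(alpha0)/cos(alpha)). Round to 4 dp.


Kr = sqrt(cos(alpha0) / cos(alpha))
cos(6.8) = 0.992966
cos(1.71) = 0.999555
Kr = sqrt(0.992966 / 0.999555)
Kr = sqrt(0.993408)
Kr = 0.9967

0.9967


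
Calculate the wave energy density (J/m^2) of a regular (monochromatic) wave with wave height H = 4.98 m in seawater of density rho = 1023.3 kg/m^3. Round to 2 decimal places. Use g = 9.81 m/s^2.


E = (1/8) * rho * g * H^2
E = (1/8) * 1023.3 * 9.81 * 4.98^2
E = 0.125 * 1023.3 * 9.81 * 24.8004
E = 31120.08 J/m^2

31120.08


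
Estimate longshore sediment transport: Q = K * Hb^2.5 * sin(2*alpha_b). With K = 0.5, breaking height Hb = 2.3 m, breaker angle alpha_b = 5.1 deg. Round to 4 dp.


Q = K * Hb^2.5 * sin(2 * alpha_b)
Hb^2.5 = 2.3^2.5 = 8.022682
sin(2 * 5.1) = sin(10.2) = 0.177085
Q = 0.5 * 8.022682 * 0.177085
Q = 0.7103 m^3/s

0.7103


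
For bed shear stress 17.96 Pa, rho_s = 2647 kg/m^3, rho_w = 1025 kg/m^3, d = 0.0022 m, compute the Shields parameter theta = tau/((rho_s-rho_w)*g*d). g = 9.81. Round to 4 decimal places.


theta = tau / ((rho_s - rho_w) * g * d)
rho_s - rho_w = 2647 - 1025 = 1622
Denominator = 1622 * 9.81 * 0.0022 = 35.006004
theta = 17.96 / 35.006004
theta = 0.5131

0.5131


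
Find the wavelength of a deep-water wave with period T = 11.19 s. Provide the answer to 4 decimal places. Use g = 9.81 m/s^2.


L0 = g * T^2 / (2 * pi)
L0 = 9.81 * 11.19^2 / (2 * pi)
L0 = 9.81 * 125.2161 / 6.28319
L0 = 1228.3699 / 6.28319
L0 = 195.5011 m

195.5011


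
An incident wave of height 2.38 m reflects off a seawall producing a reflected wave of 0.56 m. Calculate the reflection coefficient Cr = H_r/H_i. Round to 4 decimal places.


Cr = H_r / H_i
Cr = 0.56 / 2.38
Cr = 0.2353

0.2353


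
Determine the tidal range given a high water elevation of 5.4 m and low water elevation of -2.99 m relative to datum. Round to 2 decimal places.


Tidal range = High water - Low water
Tidal range = 5.4 - (-2.99)
Tidal range = 8.39 m

8.39


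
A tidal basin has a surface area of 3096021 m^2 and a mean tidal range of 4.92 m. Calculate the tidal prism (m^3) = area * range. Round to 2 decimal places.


Tidal prism = Area * Tidal range
P = 3096021 * 4.92
P = 15232423.32 m^3

15232423.32


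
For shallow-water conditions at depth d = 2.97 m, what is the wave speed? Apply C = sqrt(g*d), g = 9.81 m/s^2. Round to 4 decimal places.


Using the shallow-water approximation:
C = sqrt(g * d) = sqrt(9.81 * 2.97)
C = sqrt(29.1357)
C = 5.3977 m/s

5.3977


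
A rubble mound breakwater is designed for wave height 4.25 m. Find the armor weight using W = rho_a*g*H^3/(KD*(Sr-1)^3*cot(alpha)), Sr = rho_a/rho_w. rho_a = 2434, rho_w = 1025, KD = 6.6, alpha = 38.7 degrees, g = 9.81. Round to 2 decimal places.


Sr = rho_a / rho_w = 2434 / 1025 = 2.374634
(Sr - 1) = 1.374634
(Sr - 1)^3 = 2.597535
cot(38.7) = 1 / tan(38.7) = 1 / 0.801151 = 1.248204
Numerator = 2434 * 9.81 * 4.25^3 = 1832974.2816
Denominator = 6.6 * 2.597535 * 1.248204 = 21.398873
W = 1832974.2816 / 21.398873
W = 85657.51 N

85657.51


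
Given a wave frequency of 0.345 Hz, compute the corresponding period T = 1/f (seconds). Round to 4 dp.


T = 1 / f
T = 1 / 0.345
T = 2.8986 s

2.8986


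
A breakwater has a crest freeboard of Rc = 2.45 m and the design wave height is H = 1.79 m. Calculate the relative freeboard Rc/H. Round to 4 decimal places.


Relative freeboard = Rc / H
= 2.45 / 1.79
= 1.3687

1.3687


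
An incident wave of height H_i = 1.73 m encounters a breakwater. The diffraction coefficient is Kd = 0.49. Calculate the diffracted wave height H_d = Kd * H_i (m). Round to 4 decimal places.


H_d = Kd * H_i
H_d = 0.49 * 1.73
H_d = 0.8477 m

0.8477


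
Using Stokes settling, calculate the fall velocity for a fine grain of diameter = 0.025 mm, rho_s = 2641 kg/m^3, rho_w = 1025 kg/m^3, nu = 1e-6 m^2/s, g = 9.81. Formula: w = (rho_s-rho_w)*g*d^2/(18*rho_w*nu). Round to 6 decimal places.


w = (rho_s - rho_w) * g * d^2 / (18 * rho_w * nu)
d = 0.025 mm = 0.000025 m
rho_s - rho_w = 2641 - 1025 = 1616
Numerator = 1616 * 9.81 * (0.000025)^2 = 0.000009908100
Denominator = 18 * 1025 * 1e-6 = 0.018450
w = 0.000537 m/s

0.000537


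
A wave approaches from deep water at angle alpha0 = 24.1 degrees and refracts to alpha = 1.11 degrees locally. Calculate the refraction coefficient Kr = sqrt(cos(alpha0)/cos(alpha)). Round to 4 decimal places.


Kr = sqrt(cos(alpha0) / cos(alpha))
cos(24.1) = 0.912834
cos(1.11) = 0.999812
Kr = sqrt(0.912834 / 0.999812)
Kr = sqrt(0.913006)
Kr = 0.9555

0.9555


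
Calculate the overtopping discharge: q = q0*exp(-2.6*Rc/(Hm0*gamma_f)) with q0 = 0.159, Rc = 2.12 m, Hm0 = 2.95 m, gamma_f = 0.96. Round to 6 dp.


q = q0 * exp(-2.6 * Rc / (Hm0 * gamma_f))
Exponent = -2.6 * 2.12 / (2.95 * 0.96)
= -2.6 * 2.12 / 2.8320
= -1.946328
exp(-1.946328) = 0.142798
q = 0.159 * 0.142798
q = 0.022705 m^3/s/m

0.022705


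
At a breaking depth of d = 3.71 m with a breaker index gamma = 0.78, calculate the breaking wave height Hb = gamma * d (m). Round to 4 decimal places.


Hb = gamma * d
Hb = 0.78 * 3.71
Hb = 2.8938 m

2.8938


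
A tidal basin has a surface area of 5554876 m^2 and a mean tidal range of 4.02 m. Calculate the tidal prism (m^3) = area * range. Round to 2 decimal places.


Tidal prism = Area * Tidal range
P = 5554876 * 4.02
P = 22330601.52 m^3

22330601.52


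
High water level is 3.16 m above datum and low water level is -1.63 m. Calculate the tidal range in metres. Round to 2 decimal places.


Tidal range = High water - Low water
Tidal range = 3.16 - (-1.63)
Tidal range = 4.79 m

4.79


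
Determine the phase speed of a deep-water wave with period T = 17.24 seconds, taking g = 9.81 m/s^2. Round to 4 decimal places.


We use the deep-water celerity formula:
C = g * T / (2 * pi)
C = 9.81 * 17.24 / (2 * 3.14159...)
C = 169.124400 / 6.283185
C = 26.9170 m/s

26.9170


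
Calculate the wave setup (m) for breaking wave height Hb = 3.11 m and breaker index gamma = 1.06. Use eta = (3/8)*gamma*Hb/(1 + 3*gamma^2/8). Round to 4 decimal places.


eta = (3/8) * gamma * Hb / (1 + 3*gamma^2/8)
Numerator = (3/8) * 1.06 * 3.11 = 1.236225
Denominator = 1 + 3*1.06^2/8 = 1 + 0.421350 = 1.421350
eta = 1.236225 / 1.421350
eta = 0.8698 m

0.8698


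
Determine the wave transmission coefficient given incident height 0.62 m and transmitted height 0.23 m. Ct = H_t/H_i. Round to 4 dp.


Ct = H_t / H_i
Ct = 0.23 / 0.62
Ct = 0.3710

0.3710


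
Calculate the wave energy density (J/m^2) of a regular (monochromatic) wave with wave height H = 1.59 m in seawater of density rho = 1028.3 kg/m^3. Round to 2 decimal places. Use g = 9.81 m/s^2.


E = (1/8) * rho * g * H^2
E = (1/8) * 1028.3 * 9.81 * 1.59^2
E = 0.125 * 1028.3 * 9.81 * 2.5281
E = 3187.81 J/m^2

3187.81


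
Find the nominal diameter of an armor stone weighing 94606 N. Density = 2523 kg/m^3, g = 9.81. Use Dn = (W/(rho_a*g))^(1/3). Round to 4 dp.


V = W / (rho_a * g)
V = 94606 / (2523 * 9.81)
V = 94606 / 24750.63
V = 3.822367 m^3
Dn = V^(1/3) = 3.822367^(1/3)
Dn = 1.5635 m

1.5635


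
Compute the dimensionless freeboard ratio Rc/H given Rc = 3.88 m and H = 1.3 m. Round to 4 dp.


Relative freeboard = Rc / H
= 3.88 / 1.3
= 2.9846

2.9846


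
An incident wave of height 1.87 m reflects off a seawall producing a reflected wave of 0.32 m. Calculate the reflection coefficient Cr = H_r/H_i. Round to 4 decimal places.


Cr = H_r / H_i
Cr = 0.32 / 1.87
Cr = 0.1711

0.1711


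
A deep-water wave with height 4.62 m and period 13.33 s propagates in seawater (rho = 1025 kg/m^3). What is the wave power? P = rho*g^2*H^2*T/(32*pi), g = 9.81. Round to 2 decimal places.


P = rho * g^2 * H^2 * T / (32 * pi)
P = 1025 * 9.81^2 * 4.62^2 * 13.33 / (32 * pi)
P = 1025 * 96.2361 * 21.3444 * 13.33 / 100.53096
P = 279174.75 W/m

279174.75


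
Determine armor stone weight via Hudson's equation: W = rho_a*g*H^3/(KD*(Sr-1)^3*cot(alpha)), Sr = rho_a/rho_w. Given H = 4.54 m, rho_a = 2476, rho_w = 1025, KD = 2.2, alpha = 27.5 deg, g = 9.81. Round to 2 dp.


Sr = rho_a / rho_w = 2476 / 1025 = 2.415610
(Sr - 1) = 1.415610
(Sr - 1)^3 = 2.836813
cot(27.5) = 1 / tan(27.5) = 1 / 0.520567 = 1.920982
Numerator = 2476 * 9.81 * 4.54^3 = 2272935.9948
Denominator = 2.2 * 2.836813 * 1.920982 = 11.988826
W = 2272935.9948 / 11.988826
W = 189587.88 N

189587.88


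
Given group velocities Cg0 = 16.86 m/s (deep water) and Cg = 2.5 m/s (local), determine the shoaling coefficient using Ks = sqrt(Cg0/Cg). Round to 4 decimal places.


Ks = sqrt(Cg0 / Cg)
Ks = sqrt(16.86 / 2.5)
Ks = sqrt(6.7440)
Ks = 2.5969

2.5969


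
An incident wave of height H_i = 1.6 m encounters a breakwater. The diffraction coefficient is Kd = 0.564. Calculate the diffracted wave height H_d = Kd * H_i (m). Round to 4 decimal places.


H_d = Kd * H_i
H_d = 0.564 * 1.6
H_d = 0.9024 m

0.9024


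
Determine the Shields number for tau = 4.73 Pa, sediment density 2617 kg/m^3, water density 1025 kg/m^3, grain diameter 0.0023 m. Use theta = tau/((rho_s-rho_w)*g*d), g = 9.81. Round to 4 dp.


theta = tau / ((rho_s - rho_w) * g * d)
rho_s - rho_w = 2617 - 1025 = 1592
Denominator = 1592 * 9.81 * 0.0023 = 35.920296
theta = 4.73 / 35.920296
theta = 0.1317

0.1317


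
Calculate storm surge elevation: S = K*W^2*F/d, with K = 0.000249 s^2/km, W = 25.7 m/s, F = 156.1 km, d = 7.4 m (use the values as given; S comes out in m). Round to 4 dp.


S = K * W^2 * F / d
W^2 = 25.7^2 = 660.49
S = 0.000249 * 660.49 * 156.1 / 7.4
Numerator = 0.000249 * 660.49 * 156.1 = 25.672520
S = 25.672520 / 7.4 = 3.4693 m

3.4693


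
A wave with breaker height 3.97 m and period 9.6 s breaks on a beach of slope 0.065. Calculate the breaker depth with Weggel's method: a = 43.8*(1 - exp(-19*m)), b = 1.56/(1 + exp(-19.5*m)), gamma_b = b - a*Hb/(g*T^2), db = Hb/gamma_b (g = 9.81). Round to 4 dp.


a = 43.8 * (1 - exp(-19 * m))
exp(-19 * 0.065) = exp(-1.2350) = 0.290835
a = 43.8 * (1 - 0.290835) = 31.061437
b = 1.56 / (1 + exp(-19.5 * m))
exp(-19.5 * 0.065) = exp(-1.2675) = 0.281535
b = 1.56 / (1 + 0.281535) = 1.217291
Hb / (g * T^2) = 3.97 / (9.81 * 9.6^2) = 3.97 / 904.0896 = 0.00439116
gamma_b = b - a * Hb/(g*T^2) = 1.217291 - 31.061437 * 0.00439116 = 1.080895
db = Hb / gamma_b = 3.97 / 1.080895
db = 3.6729 m

3.6729


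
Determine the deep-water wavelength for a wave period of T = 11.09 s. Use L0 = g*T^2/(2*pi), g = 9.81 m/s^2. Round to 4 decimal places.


L0 = g * T^2 / (2 * pi)
L0 = 9.81 * 11.09^2 / (2 * pi)
L0 = 9.81 * 122.9881 / 6.28319
L0 = 1206.5133 / 6.28319
L0 = 192.0225 m

192.0225


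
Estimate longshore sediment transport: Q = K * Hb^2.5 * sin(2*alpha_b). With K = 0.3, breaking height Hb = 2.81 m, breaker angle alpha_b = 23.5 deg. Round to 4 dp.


Q = K * Hb^2.5 * sin(2 * alpha_b)
Hb^2.5 = 2.81^2.5 = 13.236276
sin(2 * 23.5) = sin(47.0) = 0.731354
Q = 0.3 * 13.236276 * 0.731354
Q = 2.9041 m^3/s

2.9041


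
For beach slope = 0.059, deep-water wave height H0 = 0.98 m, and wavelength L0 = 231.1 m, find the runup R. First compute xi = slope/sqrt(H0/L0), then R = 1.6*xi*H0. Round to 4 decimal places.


xi = slope / sqrt(H0/L0)
H0/L0 = 0.98/231.1 = 0.004241
sqrt(0.004241) = 0.065120
xi = 0.059 / 0.065120 = 0.906022
R = 1.6 * xi * H0 = 1.6 * 0.906022 * 0.98
R = 1.4206 m

1.4206


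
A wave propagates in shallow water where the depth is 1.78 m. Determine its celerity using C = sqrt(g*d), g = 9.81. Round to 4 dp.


Using the shallow-water approximation:
C = sqrt(g * d) = sqrt(9.81 * 1.78)
C = sqrt(17.4618)
C = 4.1787 m/s

4.1787


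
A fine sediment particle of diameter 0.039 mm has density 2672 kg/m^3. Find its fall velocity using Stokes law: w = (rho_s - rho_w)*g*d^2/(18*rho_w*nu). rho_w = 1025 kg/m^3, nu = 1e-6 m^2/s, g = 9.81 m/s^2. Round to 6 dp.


w = (rho_s - rho_w) * g * d^2 / (18 * rho_w * nu)
d = 0.039 mm = 0.000039 m
rho_s - rho_w = 2672 - 1025 = 1647
Numerator = 1647 * 9.81 * (0.000039)^2 = 0.000024574903
Denominator = 18 * 1025 * 1e-6 = 0.018450
w = 0.001332 m/s

0.001332
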